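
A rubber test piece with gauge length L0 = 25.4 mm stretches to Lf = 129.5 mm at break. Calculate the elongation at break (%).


Elongation = (Lf - L0) / L0 * 100
= (129.5 - 25.4) / 25.4 * 100
= 104.1 / 25.4 * 100
= 409.8%

409.8%


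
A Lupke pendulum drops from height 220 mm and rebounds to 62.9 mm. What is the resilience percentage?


Resilience = h_rebound / h_drop * 100
= 62.9 / 220 * 100
= 28.6%

28.6%


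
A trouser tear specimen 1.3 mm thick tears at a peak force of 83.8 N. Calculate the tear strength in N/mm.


Tear strength = force / thickness
= 83.8 / 1.3
= 64.46 N/mm

64.46 N/mm


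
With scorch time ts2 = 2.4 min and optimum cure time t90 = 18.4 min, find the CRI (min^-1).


CRI = 100 / (t90 - ts2)
= 100 / (18.4 - 2.4)
= 100 / 16.0
= 6.25 min^-1

6.25 min^-1


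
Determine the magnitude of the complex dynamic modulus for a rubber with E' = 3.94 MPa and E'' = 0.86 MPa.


|E*| = sqrt(E'^2 + E''^2)
= sqrt(3.94^2 + 0.86^2)
= sqrt(15.5236 + 0.7396)
= 4.033 MPa

4.033 MPa


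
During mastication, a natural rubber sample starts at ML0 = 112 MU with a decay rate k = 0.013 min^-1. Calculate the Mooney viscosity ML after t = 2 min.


ML = ML0 * exp(-k * t)
ML = 112 * exp(-0.013 * 2)
ML = 112 * 0.9743
ML = 109.13 MU

109.13 MU


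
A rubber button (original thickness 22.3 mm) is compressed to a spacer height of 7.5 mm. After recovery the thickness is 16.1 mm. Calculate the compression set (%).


CS = (t0 - recovered) / (t0 - ts) * 100
= (22.3 - 16.1) / (22.3 - 7.5) * 100
= 6.2 / 14.8 * 100
= 41.9%

41.9%


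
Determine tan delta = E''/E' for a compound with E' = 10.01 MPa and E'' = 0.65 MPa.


tan delta = E'' / E'
= 0.65 / 10.01
= 0.0649

tan delta = 0.0649


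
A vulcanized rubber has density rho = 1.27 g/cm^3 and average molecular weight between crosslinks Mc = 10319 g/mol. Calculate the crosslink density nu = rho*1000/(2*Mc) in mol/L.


nu = rho * 1000 / (2 * Mc)
nu = 1.27 * 1000 / (2 * 10319)
nu = 1270.0 / 20638
nu = 0.0615 mol/L

0.0615 mol/L


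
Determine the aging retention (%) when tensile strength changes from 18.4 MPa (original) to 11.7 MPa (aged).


Retention = aged / original * 100
= 11.7 / 18.4 * 100
= 63.6%

63.6%


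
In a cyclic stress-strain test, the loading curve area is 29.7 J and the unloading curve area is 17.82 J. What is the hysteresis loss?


Hysteresis loss = loading - unloading
= 29.7 - 17.82
= 11.88 J

11.88 J


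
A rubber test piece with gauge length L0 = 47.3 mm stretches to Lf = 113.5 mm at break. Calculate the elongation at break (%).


Elongation = (Lf - L0) / L0 * 100
= (113.5 - 47.3) / 47.3 * 100
= 66.2 / 47.3 * 100
= 140.0%

140.0%


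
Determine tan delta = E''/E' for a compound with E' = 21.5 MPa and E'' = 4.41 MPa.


tan delta = E'' / E'
= 4.41 / 21.5
= 0.2051

tan delta = 0.2051


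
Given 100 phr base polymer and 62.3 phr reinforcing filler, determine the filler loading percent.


Filler % = filler / (rubber + filler) * 100
= 62.3 / (100 + 62.3) * 100
= 62.3 / 162.3 * 100
= 38.39%

38.39%


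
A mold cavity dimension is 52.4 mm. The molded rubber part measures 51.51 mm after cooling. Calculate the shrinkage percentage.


Shrinkage = (mold - part) / mold * 100
= (52.4 - 51.51) / 52.4 * 100
= 0.89 / 52.4 * 100
= 1.7%

1.7%


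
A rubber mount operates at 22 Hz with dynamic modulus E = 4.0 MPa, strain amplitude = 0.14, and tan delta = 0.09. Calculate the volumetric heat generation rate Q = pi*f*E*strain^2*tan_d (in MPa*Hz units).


Q = pi * f * E * strain^2 * tan_d
= pi * 22 * 4.0 * 0.14^2 * 0.09
= pi * 22 * 4.0 * 0.0196 * 0.09
= 0.4877

Q = 0.4877


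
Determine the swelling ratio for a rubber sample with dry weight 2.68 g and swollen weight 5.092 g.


Q = W_swollen / W_dry
Q = 5.092 / 2.68
Q = 1.9

Q = 1.9


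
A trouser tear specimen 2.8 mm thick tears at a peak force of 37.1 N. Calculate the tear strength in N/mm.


Tear strength = force / thickness
= 37.1 / 2.8
= 13.25 N/mm

13.25 N/mm


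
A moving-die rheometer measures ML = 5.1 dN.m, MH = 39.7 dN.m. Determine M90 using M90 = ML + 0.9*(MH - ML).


M90 = ML + 0.9 * (MH - ML)
M90 = 5.1 + 0.9 * (39.7 - 5.1)
M90 = 5.1 + 0.9 * 34.6
M90 = 36.24 dN.m

36.24 dN.m


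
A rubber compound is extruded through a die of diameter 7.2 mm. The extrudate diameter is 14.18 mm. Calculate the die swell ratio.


Die swell ratio = D_extrudate / D_die
= 14.18 / 7.2
= 1.969

Die swell = 1.969


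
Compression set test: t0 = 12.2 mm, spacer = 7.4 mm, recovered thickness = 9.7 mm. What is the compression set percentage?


CS = (t0 - recovered) / (t0 - ts) * 100
= (12.2 - 9.7) / (12.2 - 7.4) * 100
= 2.5 / 4.8 * 100
= 52.1%

52.1%


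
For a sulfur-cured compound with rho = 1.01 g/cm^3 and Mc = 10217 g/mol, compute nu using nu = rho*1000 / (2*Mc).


nu = rho * 1000 / (2 * Mc)
nu = 1.01 * 1000 / (2 * 10217)
nu = 1010.0 / 20434
nu = 0.0494 mol/L

0.0494 mol/L


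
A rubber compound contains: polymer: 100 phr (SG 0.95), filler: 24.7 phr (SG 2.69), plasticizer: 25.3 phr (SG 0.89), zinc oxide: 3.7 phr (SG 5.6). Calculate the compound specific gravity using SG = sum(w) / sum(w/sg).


Sum of weights = 153.7
Volume contributions:
  polymer: 100/0.95 = 105.2632
  filler: 24.7/2.69 = 9.1822
  plasticizer: 25.3/0.89 = 28.4270
  zinc oxide: 3.7/5.6 = 0.6607
Sum of volumes = 143.5330
SG = 153.7 / 143.5330 = 1.071

SG = 1.071


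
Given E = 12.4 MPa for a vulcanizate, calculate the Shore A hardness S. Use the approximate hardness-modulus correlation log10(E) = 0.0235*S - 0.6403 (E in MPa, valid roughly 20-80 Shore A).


log10(E) = 0.0235*S - 0.6403  =>  S = (log10(E) + 0.6403) / 0.0235
log10(12.4) = 1.093422
S = (1.093422 + 0.6403) / 0.0235 = 1.733722 / 0.0235
S = 73.8

Shore A = 73.8


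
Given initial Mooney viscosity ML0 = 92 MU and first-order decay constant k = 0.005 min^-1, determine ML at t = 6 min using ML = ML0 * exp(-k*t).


ML = ML0 * exp(-k * t)
ML = 92 * exp(-0.005 * 6)
ML = 92 * 0.9704
ML = 89.28 MU

89.28 MU


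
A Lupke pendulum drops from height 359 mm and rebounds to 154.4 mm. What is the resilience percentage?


Resilience = h_rebound / h_drop * 100
= 154.4 / 359 * 100
= 43.0%

43.0%


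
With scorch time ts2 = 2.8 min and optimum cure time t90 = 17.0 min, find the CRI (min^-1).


CRI = 100 / (t90 - ts2)
= 100 / (17.0 - 2.8)
= 100 / 14.2
= 7.04 min^-1

7.04 min^-1


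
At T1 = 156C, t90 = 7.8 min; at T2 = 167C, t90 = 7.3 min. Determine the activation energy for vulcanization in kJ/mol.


T1 = 429.15 K, T2 = 440.15 K
1/T1 - 1/T2 = 5.8235e-05
ln(t1/t2) = ln(7.8/7.3) = 0.0662
Ea = 8.314 * 0.0662 / 5.8235e-05 = 9458.2113 J/mol
Ea = 9.46 kJ/mol

9.46 kJ/mol


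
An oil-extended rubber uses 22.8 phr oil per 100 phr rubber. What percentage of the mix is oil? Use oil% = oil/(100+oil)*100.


Oil % = oil / (100 + oil) * 100
= 22.8 / (100 + 22.8) * 100
= 22.8 / 122.8 * 100
= 18.57%

18.57%


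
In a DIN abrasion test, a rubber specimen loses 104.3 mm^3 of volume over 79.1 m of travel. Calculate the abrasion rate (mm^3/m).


Rate = volume_loss / distance
= 104.3 / 79.1
= 1.319 mm^3/m

1.319 mm^3/m


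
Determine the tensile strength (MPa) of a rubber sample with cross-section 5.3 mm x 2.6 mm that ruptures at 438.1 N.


Area = width * thickness = 5.3 * 2.6 = 13.78 mm^2
TS = force / area = 438.1 / 13.78 = 31.79 MPa

31.79 MPa


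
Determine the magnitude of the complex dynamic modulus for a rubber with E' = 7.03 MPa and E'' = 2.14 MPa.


|E*| = sqrt(E'^2 + E''^2)
= sqrt(7.03^2 + 2.14^2)
= sqrt(49.4209 + 4.5796)
= 7.349 MPa

7.349 MPa


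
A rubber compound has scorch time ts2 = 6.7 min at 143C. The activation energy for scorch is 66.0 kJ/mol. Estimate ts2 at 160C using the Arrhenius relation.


Convert temperatures: T1 = 143 + 273.15 = 416.15 K, T2 = 160 + 273.15 = 433.15 K
ts2_new = 6.7 * exp(66000 / 8.314 * (1/433.15 - 1/416.15))
1/T2 - 1/T1 = -9.4311e-05
ts2_new = 3.17 min

3.17 min


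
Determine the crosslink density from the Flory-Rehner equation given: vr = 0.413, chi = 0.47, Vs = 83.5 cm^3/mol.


ln(1 - vr) = ln(1 - 0.413) = -0.5327
Numerator = -((-0.5327) + 0.413 + 0.47 * 0.413^2) = 0.0396
Denominator = 83.5 * (0.413^(1/3) - 0.413/2) = 44.9400
nu = 0.0396 / 44.9400 = 8.8035e-04 mol/cm^3

8.8035e-04 mol/cm^3


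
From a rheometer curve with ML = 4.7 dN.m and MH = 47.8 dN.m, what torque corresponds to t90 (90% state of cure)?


M90 = ML + 0.9 * (MH - ML)
M90 = 4.7 + 0.9 * (47.8 - 4.7)
M90 = 4.7 + 0.9 * 43.1
M90 = 43.49 dN.m

43.49 dN.m


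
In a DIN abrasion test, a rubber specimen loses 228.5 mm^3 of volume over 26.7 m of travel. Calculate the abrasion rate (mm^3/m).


Rate = volume_loss / distance
= 228.5 / 26.7
= 8.558 mm^3/m

8.558 mm^3/m


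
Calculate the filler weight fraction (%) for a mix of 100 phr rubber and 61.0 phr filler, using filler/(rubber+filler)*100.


Filler % = filler / (rubber + filler) * 100
= 61.0 / (100 + 61.0) * 100
= 61.0 / 161.0 * 100
= 37.89%

37.89%


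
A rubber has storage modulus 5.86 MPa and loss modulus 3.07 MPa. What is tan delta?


tan delta = E'' / E'
= 3.07 / 5.86
= 0.5239

tan delta = 0.5239


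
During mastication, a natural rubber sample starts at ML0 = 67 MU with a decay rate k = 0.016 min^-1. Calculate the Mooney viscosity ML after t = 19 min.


ML = ML0 * exp(-k * t)
ML = 67 * exp(-0.016 * 19)
ML = 67 * 0.7379
ML = 49.44 MU

49.44 MU


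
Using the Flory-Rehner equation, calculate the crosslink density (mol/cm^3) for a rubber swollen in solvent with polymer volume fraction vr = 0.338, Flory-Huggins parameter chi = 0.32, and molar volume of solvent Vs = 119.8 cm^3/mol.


ln(1 - vr) = ln(1 - 0.338) = -0.4125
Numerator = -((-0.4125) + 0.338 + 0.32 * 0.338^2) = 0.0379
Denominator = 119.8 * (0.338^(1/3) - 0.338/2) = 63.2043
nu = 0.0379 / 63.2043 = 6.0014e-04 mol/cm^3

6.0014e-04 mol/cm^3


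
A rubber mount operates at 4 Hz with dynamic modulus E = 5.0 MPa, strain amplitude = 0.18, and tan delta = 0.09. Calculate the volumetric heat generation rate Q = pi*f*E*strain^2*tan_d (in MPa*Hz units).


Q = pi * f * E * strain^2 * tan_d
= pi * 4 * 5.0 * 0.18^2 * 0.09
= pi * 4 * 5.0 * 0.0324 * 0.09
= 0.1832

Q = 0.1832


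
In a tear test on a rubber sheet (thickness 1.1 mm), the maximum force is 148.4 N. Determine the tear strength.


Tear strength = force / thickness
= 148.4 / 1.1
= 134.91 N/mm

134.91 N/mm


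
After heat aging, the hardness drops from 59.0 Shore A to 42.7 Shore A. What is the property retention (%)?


Retention = aged / original * 100
= 42.7 / 59.0 * 100
= 72.4%

72.4%


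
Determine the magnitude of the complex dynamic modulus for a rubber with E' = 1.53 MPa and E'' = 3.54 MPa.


|E*| = sqrt(E'^2 + E''^2)
= sqrt(1.53^2 + 3.54^2)
= sqrt(2.3409 + 12.5316)
= 3.856 MPa

3.856 MPa


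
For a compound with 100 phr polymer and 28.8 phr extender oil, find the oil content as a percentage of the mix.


Oil % = oil / (100 + oil) * 100
= 28.8 / (100 + 28.8) * 100
= 28.8 / 128.8 * 100
= 22.36%

22.36%


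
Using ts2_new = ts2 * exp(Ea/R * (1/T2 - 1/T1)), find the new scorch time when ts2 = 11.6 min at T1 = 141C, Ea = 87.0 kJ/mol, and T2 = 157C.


Convert temperatures: T1 = 141 + 273.15 = 414.15 K, T2 = 157 + 273.15 = 430.15 K
ts2_new = 11.6 * exp(87000 / 8.314 * (1/430.15 - 1/414.15))
1/T2 - 1/T1 = -8.9814e-05
ts2_new = 4.53 min

4.53 min


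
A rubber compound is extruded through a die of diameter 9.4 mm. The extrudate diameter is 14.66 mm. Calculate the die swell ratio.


Die swell ratio = D_extrudate / D_die
= 14.66 / 9.4
= 1.56

Die swell = 1.56


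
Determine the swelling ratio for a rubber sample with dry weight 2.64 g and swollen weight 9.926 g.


Q = W_swollen / W_dry
Q = 9.926 / 2.64
Q = 3.76

Q = 3.76


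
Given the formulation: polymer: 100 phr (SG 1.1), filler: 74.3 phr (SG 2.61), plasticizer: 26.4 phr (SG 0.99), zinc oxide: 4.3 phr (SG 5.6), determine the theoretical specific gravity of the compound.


Sum of weights = 205.0
Volume contributions:
  polymer: 100/1.1 = 90.9091
  filler: 74.3/2.61 = 28.4674
  plasticizer: 26.4/0.99 = 26.6667
  zinc oxide: 4.3/5.6 = 0.7679
Sum of volumes = 146.8110
SG = 205.0 / 146.8110 = 1.396

SG = 1.396


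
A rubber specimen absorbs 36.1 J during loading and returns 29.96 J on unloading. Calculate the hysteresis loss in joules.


Hysteresis loss = loading - unloading
= 36.1 - 29.96
= 6.14 J

6.14 J


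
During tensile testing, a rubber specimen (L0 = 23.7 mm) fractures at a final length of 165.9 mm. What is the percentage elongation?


Elongation = (Lf - L0) / L0 * 100
= (165.9 - 23.7) / 23.7 * 100
= 142.2 / 23.7 * 100
= 600.0%

600.0%


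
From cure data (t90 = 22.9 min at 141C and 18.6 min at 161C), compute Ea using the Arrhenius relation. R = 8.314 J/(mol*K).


T1 = 414.15 K, T2 = 434.15 K
1/T1 - 1/T2 = 1.1123e-04
ln(t1/t2) = ln(22.9/18.6) = 0.2080
Ea = 8.314 * 0.2080 / 1.1123e-04 = 15544.9496 J/mol
Ea = 15.54 kJ/mol

15.54 kJ/mol


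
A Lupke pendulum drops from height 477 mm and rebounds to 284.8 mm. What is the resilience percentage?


Resilience = h_rebound / h_drop * 100
= 284.8 / 477 * 100
= 59.7%

59.7%


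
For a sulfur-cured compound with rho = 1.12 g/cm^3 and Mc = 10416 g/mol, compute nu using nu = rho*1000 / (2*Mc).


nu = rho * 1000 / (2 * Mc)
nu = 1.12 * 1000 / (2 * 10416)
nu = 1120.0 / 20832
nu = 0.0538 mol/L

0.0538 mol/L


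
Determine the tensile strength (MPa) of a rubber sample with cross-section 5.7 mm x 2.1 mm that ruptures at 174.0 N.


Area = width * thickness = 5.7 * 2.1 = 11.97 mm^2
TS = force / area = 174.0 / 11.97 = 14.54 MPa

14.54 MPa


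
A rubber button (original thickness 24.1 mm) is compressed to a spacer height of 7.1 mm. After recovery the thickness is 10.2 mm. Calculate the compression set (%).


CS = (t0 - recovered) / (t0 - ts) * 100
= (24.1 - 10.2) / (24.1 - 7.1) * 100
= 13.9 / 17.0 * 100
= 81.8%

81.8%


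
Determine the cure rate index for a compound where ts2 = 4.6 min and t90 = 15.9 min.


CRI = 100 / (t90 - ts2)
= 100 / (15.9 - 4.6)
= 100 / 11.3
= 8.85 min^-1

8.85 min^-1


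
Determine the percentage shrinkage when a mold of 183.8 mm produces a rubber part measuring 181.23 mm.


Shrinkage = (mold - part) / mold * 100
= (183.8 - 181.23) / 183.8 * 100
= 2.57 / 183.8 * 100
= 1.4%

1.4%


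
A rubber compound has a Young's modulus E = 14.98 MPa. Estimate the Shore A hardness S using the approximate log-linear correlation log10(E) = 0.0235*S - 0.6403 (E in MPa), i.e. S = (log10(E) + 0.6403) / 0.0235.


log10(E) = 0.0235*S - 0.6403  =>  S = (log10(E) + 0.6403) / 0.0235
log10(14.98) = 1.175512
S = (1.175512 + 0.6403) / 0.0235 = 1.815812 / 0.0235
S = 77.3

Shore A = 77.3


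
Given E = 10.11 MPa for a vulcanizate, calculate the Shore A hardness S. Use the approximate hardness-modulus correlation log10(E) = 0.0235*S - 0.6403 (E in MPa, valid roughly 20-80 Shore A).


log10(E) = 0.0235*S - 0.6403  =>  S = (log10(E) + 0.6403) / 0.0235
log10(10.11) = 1.004751
S = (1.004751 + 0.6403) / 0.0235 = 1.645051 / 0.0235
S = 70.0

Shore A = 70.0


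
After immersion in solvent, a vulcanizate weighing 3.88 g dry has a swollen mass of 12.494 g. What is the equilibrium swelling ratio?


Q = W_swollen / W_dry
Q = 12.494 / 3.88
Q = 3.22

Q = 3.22


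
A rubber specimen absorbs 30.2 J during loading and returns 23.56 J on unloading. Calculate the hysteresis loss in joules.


Hysteresis loss = loading - unloading
= 30.2 - 23.56
= 6.64 J

6.64 J


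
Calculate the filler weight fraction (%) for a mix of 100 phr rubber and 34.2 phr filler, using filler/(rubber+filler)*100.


Filler % = filler / (rubber + filler) * 100
= 34.2 / (100 + 34.2) * 100
= 34.2 / 134.2 * 100
= 25.48%

25.48%


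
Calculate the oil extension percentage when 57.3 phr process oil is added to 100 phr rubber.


Oil % = oil / (100 + oil) * 100
= 57.3 / (100 + 57.3) * 100
= 57.3 / 157.3 * 100
= 36.43%

36.43%


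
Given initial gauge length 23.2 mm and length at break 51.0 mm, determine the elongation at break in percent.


Elongation = (Lf - L0) / L0 * 100
= (51.0 - 23.2) / 23.2 * 100
= 27.8 / 23.2 * 100
= 119.8%

119.8%


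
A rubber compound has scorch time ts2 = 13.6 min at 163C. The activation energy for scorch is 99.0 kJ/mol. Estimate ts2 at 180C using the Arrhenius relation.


Convert temperatures: T1 = 163 + 273.15 = 436.15 K, T2 = 180 + 273.15 = 453.15 K
ts2_new = 13.6 * exp(99000 / 8.314 * (1/453.15 - 1/436.15))
1/T2 - 1/T1 = -8.6014e-05
ts2_new = 4.88 min

4.88 min


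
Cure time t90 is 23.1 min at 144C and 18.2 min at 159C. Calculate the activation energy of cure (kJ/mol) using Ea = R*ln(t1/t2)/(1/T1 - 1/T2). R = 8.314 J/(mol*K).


T1 = 417.15 K, T2 = 432.15 K
1/T1 - 1/T2 = 8.3208e-05
ln(t1/t2) = ln(23.1/18.2) = 0.2384
Ea = 8.314 * 0.2384 / 8.3208e-05 = 23821.6510 J/mol
Ea = 23.82 kJ/mol

23.82 kJ/mol


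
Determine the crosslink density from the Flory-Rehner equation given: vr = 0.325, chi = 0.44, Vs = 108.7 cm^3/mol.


ln(1 - vr) = ln(1 - 0.325) = -0.3930
Numerator = -((-0.3930) + 0.325 + 0.44 * 0.325^2) = 0.0216
Denominator = 108.7 * (0.325^(1/3) - 0.325/2) = 57.0712
nu = 0.0216 / 57.0712 = 3.7791e-04 mol/cm^3

3.7791e-04 mol/cm^3


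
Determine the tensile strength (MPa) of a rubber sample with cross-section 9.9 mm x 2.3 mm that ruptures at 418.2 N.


Area = width * thickness = 9.9 * 2.3 = 22.77 mm^2
TS = force / area = 418.2 / 22.77 = 18.37 MPa

18.37 MPa


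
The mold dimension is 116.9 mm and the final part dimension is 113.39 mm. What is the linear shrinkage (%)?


Shrinkage = (mold - part) / mold * 100
= (116.9 - 113.39) / 116.9 * 100
= 3.51 / 116.9 * 100
= 3.0%

3.0%


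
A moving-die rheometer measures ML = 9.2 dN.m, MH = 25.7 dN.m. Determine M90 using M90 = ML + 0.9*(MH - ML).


M90 = ML + 0.9 * (MH - ML)
M90 = 9.2 + 0.9 * (25.7 - 9.2)
M90 = 9.2 + 0.9 * 16.5
M90 = 24.05 dN.m

24.05 dN.m


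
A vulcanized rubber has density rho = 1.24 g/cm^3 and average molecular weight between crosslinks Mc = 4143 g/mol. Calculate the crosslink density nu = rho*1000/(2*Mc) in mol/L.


nu = rho * 1000 / (2 * Mc)
nu = 1.24 * 1000 / (2 * 4143)
nu = 1240.0 / 8286
nu = 0.1497 mol/L

0.1497 mol/L


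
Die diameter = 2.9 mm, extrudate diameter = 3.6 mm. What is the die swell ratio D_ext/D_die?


Die swell ratio = D_extrudate / D_die
= 3.6 / 2.9
= 1.241

Die swell = 1.241


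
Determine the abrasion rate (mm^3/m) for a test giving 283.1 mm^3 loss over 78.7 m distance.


Rate = volume_loss / distance
= 283.1 / 78.7
= 3.597 mm^3/m

3.597 mm^3/m


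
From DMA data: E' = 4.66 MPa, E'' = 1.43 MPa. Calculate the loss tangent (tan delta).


tan delta = E'' / E'
= 1.43 / 4.66
= 0.3069

tan delta = 0.3069


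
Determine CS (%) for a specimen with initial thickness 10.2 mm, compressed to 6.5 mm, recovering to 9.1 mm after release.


CS = (t0 - recovered) / (t0 - ts) * 100
= (10.2 - 9.1) / (10.2 - 6.5) * 100
= 1.1 / 3.7 * 100
= 29.7%

29.7%


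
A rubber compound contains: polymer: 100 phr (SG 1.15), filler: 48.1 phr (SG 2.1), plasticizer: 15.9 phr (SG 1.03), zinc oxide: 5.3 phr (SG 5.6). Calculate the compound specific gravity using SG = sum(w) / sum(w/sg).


Sum of weights = 169.3
Volume contributions:
  polymer: 100/1.15 = 86.9565
  filler: 48.1/2.1 = 22.9048
  plasticizer: 15.9/1.03 = 15.4369
  zinc oxide: 5.3/5.6 = 0.9464
Sum of volumes = 126.2446
SG = 169.3 / 126.2446 = 1.341

SG = 1.341


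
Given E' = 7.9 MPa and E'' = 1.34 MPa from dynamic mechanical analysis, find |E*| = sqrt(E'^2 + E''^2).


|E*| = sqrt(E'^2 + E''^2)
= sqrt(7.9^2 + 1.34^2)
= sqrt(62.4100 + 1.7956)
= 8.013 MPa

8.013 MPa


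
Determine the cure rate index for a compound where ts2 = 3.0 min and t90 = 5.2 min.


CRI = 100 / (t90 - ts2)
= 100 / (5.2 - 3.0)
= 100 / 2.2
= 45.45 min^-1

45.45 min^-1


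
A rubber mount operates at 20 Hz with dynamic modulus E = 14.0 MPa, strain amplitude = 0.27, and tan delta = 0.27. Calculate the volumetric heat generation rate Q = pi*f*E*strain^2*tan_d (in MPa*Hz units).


Q = pi * f * E * strain^2 * tan_d
= pi * 20 * 14.0 * 0.27^2 * 0.27
= pi * 20 * 14.0 * 0.0729 * 0.27
= 17.3141

Q = 17.3141


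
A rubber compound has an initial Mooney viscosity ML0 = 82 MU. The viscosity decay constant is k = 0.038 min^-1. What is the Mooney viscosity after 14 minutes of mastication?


ML = ML0 * exp(-k * t)
ML = 82 * exp(-0.038 * 14)
ML = 82 * 0.5874
ML = 48.17 MU

48.17 MU


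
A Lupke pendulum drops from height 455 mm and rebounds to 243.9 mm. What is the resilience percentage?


Resilience = h_rebound / h_drop * 100
= 243.9 / 455 * 100
= 53.6%

53.6%


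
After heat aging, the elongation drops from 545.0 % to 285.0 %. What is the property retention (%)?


Retention = aged / original * 100
= 285.0 / 545.0 * 100
= 52.3%

52.3%


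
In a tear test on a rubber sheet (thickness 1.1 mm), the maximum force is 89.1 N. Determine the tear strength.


Tear strength = force / thickness
= 89.1 / 1.1
= 81.0 N/mm

81.0 N/mm


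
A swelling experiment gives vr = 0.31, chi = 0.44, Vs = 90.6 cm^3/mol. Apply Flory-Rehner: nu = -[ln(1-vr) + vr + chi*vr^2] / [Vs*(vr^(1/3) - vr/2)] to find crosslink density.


ln(1 - vr) = ln(1 - 0.31) = -0.3711
Numerator = -((-0.3711) + 0.31 + 0.44 * 0.31^2) = 0.0188
Denominator = 90.6 * (0.31^(1/3) - 0.31/2) = 47.2742
nu = 0.0188 / 47.2742 = 3.9725e-04 mol/cm^3

3.9725e-04 mol/cm^3


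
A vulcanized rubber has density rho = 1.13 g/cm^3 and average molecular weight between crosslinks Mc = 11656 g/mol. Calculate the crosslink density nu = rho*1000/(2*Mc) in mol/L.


nu = rho * 1000 / (2 * Mc)
nu = 1.13 * 1000 / (2 * 11656)
nu = 1130.0 / 23312
nu = 0.0485 mol/L

0.0485 mol/L


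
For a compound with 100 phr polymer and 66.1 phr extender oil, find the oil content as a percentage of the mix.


Oil % = oil / (100 + oil) * 100
= 66.1 / (100 + 66.1) * 100
= 66.1 / 166.1 * 100
= 39.8%

39.8%


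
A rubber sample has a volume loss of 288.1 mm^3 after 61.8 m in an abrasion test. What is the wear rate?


Rate = volume_loss / distance
= 288.1 / 61.8
= 4.662 mm^3/m

4.662 mm^3/m


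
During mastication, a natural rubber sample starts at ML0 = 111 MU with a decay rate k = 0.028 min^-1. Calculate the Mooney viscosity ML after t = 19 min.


ML = ML0 * exp(-k * t)
ML = 111 * exp(-0.028 * 19)
ML = 111 * 0.5874
ML = 65.2 MU

65.2 MU


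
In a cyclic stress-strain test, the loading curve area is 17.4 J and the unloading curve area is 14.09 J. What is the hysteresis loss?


Hysteresis loss = loading - unloading
= 17.4 - 14.09
= 3.31 J

3.31 J


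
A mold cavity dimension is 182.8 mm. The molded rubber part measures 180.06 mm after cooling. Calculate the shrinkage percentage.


Shrinkage = (mold - part) / mold * 100
= (182.8 - 180.06) / 182.8 * 100
= 2.74 / 182.8 * 100
= 1.5%

1.5%


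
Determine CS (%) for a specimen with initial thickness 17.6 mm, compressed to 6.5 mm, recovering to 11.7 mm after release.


CS = (t0 - recovered) / (t0 - ts) * 100
= (17.6 - 11.7) / (17.6 - 6.5) * 100
= 5.9 / 11.1 * 100
= 53.2%

53.2%


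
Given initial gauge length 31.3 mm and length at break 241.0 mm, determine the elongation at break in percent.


Elongation = (Lf - L0) / L0 * 100
= (241.0 - 31.3) / 31.3 * 100
= 209.7 / 31.3 * 100
= 670.0%

670.0%


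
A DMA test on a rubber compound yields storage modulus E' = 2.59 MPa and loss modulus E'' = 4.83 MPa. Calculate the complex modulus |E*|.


|E*| = sqrt(E'^2 + E''^2)
= sqrt(2.59^2 + 4.83^2)
= sqrt(6.7081 + 23.3289)
= 5.481 MPa

5.481 MPa


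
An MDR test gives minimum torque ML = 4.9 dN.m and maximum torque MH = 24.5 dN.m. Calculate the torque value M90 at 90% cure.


M90 = ML + 0.9 * (MH - ML)
M90 = 4.9 + 0.9 * (24.5 - 4.9)
M90 = 4.9 + 0.9 * 19.6
M90 = 22.54 dN.m

22.54 dN.m


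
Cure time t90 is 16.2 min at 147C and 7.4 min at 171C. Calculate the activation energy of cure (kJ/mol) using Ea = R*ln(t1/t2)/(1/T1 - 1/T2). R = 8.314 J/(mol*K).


T1 = 420.15 K, T2 = 444.15 K
1/T1 - 1/T2 = 1.2861e-04
ln(t1/t2) = ln(16.2/7.4) = 0.7835
Ea = 8.314 * 0.7835 / 1.2861e-04 = 50651.1291 J/mol
Ea = 50.65 kJ/mol

50.65 kJ/mol


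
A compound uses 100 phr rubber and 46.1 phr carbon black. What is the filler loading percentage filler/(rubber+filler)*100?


Filler % = filler / (rubber + filler) * 100
= 46.1 / (100 + 46.1) * 100
= 46.1 / 146.1 * 100
= 31.55%

31.55%


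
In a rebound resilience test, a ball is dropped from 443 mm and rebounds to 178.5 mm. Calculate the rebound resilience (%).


Resilience = h_rebound / h_drop * 100
= 178.5 / 443 * 100
= 40.3%

40.3%


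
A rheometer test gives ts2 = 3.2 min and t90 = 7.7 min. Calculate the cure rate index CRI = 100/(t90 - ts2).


CRI = 100 / (t90 - ts2)
= 100 / (7.7 - 3.2)
= 100 / 4.5
= 22.22 min^-1

22.22 min^-1


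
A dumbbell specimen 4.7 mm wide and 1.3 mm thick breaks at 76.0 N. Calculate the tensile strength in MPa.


Area = width * thickness = 4.7 * 1.3 = 6.11 mm^2
TS = force / area = 76.0 / 6.11 = 12.44 MPa

12.44 MPa


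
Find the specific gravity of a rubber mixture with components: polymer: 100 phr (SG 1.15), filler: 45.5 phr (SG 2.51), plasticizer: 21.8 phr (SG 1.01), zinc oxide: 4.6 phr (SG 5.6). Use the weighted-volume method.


Sum of weights = 171.9
Volume contributions:
  polymer: 100/1.15 = 86.9565
  filler: 45.5/2.51 = 18.1275
  plasticizer: 21.8/1.01 = 21.5842
  zinc oxide: 4.6/5.6 = 0.8214
Sum of volumes = 127.4896
SG = 171.9 / 127.4896 = 1.348

SG = 1.348


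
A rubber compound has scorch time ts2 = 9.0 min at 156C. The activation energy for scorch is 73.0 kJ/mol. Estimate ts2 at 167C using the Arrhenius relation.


Convert temperatures: T1 = 156 + 273.15 = 429.15 K, T2 = 167 + 273.15 = 440.15 K
ts2_new = 9.0 * exp(73000 / 8.314 * (1/440.15 - 1/429.15))
1/T2 - 1/T1 = -5.8235e-05
ts2_new = 5.4 min

5.4 min


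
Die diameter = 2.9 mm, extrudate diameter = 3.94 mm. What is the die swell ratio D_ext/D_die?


Die swell ratio = D_extrudate / D_die
= 3.94 / 2.9
= 1.359

Die swell = 1.359


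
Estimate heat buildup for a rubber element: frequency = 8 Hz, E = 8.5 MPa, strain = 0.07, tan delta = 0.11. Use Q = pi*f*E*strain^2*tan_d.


Q = pi * f * E * strain^2 * tan_d
= pi * 8 * 8.5 * 0.07^2 * 0.11
= pi * 8 * 8.5 * 0.0049 * 0.11
= 0.1151

Q = 0.1151


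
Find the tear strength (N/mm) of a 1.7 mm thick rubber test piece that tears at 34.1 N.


Tear strength = force / thickness
= 34.1 / 1.7
= 20.06 N/mm

20.06 N/mm


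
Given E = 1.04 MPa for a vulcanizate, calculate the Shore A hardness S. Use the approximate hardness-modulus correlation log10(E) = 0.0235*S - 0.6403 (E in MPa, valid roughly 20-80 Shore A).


log10(E) = 0.0235*S - 0.6403  =>  S = (log10(E) + 0.6403) / 0.0235
log10(1.04) = 0.017033
S = (0.017033 + 0.6403) / 0.0235 = 0.657333 / 0.0235
S = 28.0

Shore A = 28.0


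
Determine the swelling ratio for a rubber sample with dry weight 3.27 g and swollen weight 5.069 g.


Q = W_swollen / W_dry
Q = 5.069 / 3.27
Q = 1.55

Q = 1.55


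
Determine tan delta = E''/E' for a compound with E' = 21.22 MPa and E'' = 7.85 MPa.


tan delta = E'' / E'
= 7.85 / 21.22
= 0.3699

tan delta = 0.3699


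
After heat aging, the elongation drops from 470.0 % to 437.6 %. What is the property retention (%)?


Retention = aged / original * 100
= 437.6 / 470.0 * 100
= 93.1%

93.1%


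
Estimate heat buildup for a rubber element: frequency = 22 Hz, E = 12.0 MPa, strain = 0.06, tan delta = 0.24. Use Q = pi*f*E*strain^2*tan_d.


Q = pi * f * E * strain^2 * tan_d
= pi * 22 * 12.0 * 0.06^2 * 0.24
= pi * 22 * 12.0 * 0.0036 * 0.24
= 0.7166

Q = 0.7166


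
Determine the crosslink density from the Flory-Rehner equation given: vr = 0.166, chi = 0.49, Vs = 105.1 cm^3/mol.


ln(1 - vr) = ln(1 - 0.166) = -0.1815
Numerator = -((-0.1815) + 0.166 + 0.49 * 0.166^2) = 0.0020
Denominator = 105.1 * (0.166^(1/3) - 0.166/2) = 49.0382
nu = 0.0020 / 49.0382 = 4.1181e-05 mol/cm^3

4.1181e-05 mol/cm^3


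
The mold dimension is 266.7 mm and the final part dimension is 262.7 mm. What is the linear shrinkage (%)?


Shrinkage = (mold - part) / mold * 100
= (266.7 - 262.7) / 266.7 * 100
= 4.0 / 266.7 * 100
= 1.5%

1.5%


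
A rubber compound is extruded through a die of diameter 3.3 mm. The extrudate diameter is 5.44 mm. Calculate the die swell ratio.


Die swell ratio = D_extrudate / D_die
= 5.44 / 3.3
= 1.648

Die swell = 1.648


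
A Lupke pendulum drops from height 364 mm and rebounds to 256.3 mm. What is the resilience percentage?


Resilience = h_rebound / h_drop * 100
= 256.3 / 364 * 100
= 70.4%

70.4%


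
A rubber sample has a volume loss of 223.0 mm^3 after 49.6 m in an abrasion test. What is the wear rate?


Rate = volume_loss / distance
= 223.0 / 49.6
= 4.496 mm^3/m

4.496 mm^3/m


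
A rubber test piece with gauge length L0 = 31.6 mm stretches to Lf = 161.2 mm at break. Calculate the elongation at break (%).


Elongation = (Lf - L0) / L0 * 100
= (161.2 - 31.6) / 31.6 * 100
= 129.6 / 31.6 * 100
= 410.1%

410.1%


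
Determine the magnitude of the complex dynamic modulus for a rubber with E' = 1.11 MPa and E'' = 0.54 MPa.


|E*| = sqrt(E'^2 + E''^2)
= sqrt(1.11^2 + 0.54^2)
= sqrt(1.2321 + 0.2916)
= 1.234 MPa

1.234 MPa


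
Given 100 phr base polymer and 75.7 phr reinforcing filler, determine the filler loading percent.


Filler % = filler / (rubber + filler) * 100
= 75.7 / (100 + 75.7) * 100
= 75.7 / 175.7 * 100
= 43.08%

43.08%


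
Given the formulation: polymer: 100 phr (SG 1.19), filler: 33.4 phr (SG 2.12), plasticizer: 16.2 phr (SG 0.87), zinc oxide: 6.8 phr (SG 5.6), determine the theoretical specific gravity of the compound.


Sum of weights = 156.4
Volume contributions:
  polymer: 100/1.19 = 84.0336
  filler: 33.4/2.12 = 15.7547
  plasticizer: 16.2/0.87 = 18.6207
  zinc oxide: 6.8/5.6 = 1.2143
Sum of volumes = 119.6233
SG = 156.4 / 119.6233 = 1.307

SG = 1.307


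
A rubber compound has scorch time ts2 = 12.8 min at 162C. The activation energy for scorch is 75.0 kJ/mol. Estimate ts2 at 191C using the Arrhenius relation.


Convert temperatures: T1 = 162 + 273.15 = 435.15 K, T2 = 191 + 273.15 = 464.15 K
ts2_new = 12.8 * exp(75000 / 8.314 * (1/464.15 - 1/435.15))
1/T2 - 1/T1 = -1.4358e-04
ts2_new = 3.51 min

3.51 min


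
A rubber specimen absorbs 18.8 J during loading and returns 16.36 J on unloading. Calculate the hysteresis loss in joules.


Hysteresis loss = loading - unloading
= 18.8 - 16.36
= 2.44 J

2.44 J


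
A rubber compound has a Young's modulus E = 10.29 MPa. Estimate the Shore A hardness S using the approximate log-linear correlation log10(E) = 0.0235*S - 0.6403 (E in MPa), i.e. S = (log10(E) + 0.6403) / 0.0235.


log10(E) = 0.0235*S - 0.6403  =>  S = (log10(E) + 0.6403) / 0.0235
log10(10.29) = 1.012415
S = (1.012415 + 0.6403) / 0.0235 = 1.652715 / 0.0235
S = 70.3

Shore A = 70.3


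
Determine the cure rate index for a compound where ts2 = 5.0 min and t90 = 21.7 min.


CRI = 100 / (t90 - ts2)
= 100 / (21.7 - 5.0)
= 100 / 16.7
= 5.99 min^-1

5.99 min^-1


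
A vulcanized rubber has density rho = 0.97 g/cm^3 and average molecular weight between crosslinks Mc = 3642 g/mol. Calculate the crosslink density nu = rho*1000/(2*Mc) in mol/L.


nu = rho * 1000 / (2 * Mc)
nu = 0.97 * 1000 / (2 * 3642)
nu = 970.0 / 7284
nu = 0.1332 mol/L

0.1332 mol/L


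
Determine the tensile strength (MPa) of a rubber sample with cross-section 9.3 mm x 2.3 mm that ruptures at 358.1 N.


Area = width * thickness = 9.3 * 2.3 = 21.39 mm^2
TS = force / area = 358.1 / 21.39 = 16.74 MPa

16.74 MPa


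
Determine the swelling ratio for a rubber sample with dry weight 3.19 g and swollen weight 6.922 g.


Q = W_swollen / W_dry
Q = 6.922 / 3.19
Q = 2.17

Q = 2.17


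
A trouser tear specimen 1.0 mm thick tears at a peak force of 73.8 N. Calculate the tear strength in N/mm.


Tear strength = force / thickness
= 73.8 / 1.0
= 73.8 N/mm

73.8 N/mm


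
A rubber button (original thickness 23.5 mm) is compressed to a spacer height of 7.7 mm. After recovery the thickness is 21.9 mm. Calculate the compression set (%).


CS = (t0 - recovered) / (t0 - ts) * 100
= (23.5 - 21.9) / (23.5 - 7.7) * 100
= 1.6 / 15.8 * 100
= 10.1%

10.1%


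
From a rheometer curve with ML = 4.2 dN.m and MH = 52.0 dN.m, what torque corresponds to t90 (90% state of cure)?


M90 = ML + 0.9 * (MH - ML)
M90 = 4.2 + 0.9 * (52.0 - 4.2)
M90 = 4.2 + 0.9 * 47.8
M90 = 47.22 dN.m

47.22 dN.m


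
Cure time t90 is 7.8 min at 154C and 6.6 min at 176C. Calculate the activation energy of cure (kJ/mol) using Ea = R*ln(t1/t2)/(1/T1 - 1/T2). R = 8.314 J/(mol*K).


T1 = 427.15 K, T2 = 449.15 K
1/T1 - 1/T2 = 1.1467e-04
ln(t1/t2) = ln(7.8/6.6) = 0.1671
Ea = 8.314 * 0.1671 / 1.1467e-04 = 12112.0109 J/mol
Ea = 12.11 kJ/mol

12.11 kJ/mol


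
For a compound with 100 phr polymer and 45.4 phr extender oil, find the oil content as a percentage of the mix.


Oil % = oil / (100 + oil) * 100
= 45.4 / (100 + 45.4) * 100
= 45.4 / 145.4 * 100
= 31.22%

31.22%


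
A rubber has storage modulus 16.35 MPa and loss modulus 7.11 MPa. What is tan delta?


tan delta = E'' / E'
= 7.11 / 16.35
= 0.4349

tan delta = 0.4349


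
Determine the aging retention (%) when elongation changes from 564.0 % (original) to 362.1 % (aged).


Retention = aged / original * 100
= 362.1 / 564.0 * 100
= 64.2%

64.2%


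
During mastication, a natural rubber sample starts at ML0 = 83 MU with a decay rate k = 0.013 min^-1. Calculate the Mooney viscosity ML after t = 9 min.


ML = ML0 * exp(-k * t)
ML = 83 * exp(-0.013 * 9)
ML = 83 * 0.8896
ML = 73.84 MU

73.84 MU


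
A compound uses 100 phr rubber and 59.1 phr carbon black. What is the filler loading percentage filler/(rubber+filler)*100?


Filler % = filler / (rubber + filler) * 100
= 59.1 / (100 + 59.1) * 100
= 59.1 / 159.1 * 100
= 37.15%

37.15%


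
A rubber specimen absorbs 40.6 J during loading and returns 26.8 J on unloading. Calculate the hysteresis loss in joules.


Hysteresis loss = loading - unloading
= 40.6 - 26.8
= 13.8 J

13.8 J


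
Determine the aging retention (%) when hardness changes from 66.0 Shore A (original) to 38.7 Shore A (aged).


Retention = aged / original * 100
= 38.7 / 66.0 * 100
= 58.6%

58.6%


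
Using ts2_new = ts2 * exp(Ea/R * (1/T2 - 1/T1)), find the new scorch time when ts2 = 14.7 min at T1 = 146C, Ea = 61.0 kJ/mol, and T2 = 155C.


Convert temperatures: T1 = 146 + 273.15 = 419.15 K, T2 = 155 + 273.15 = 428.15 K
ts2_new = 14.7 * exp(61000 / 8.314 * (1/428.15 - 1/419.15))
1/T2 - 1/T1 = -5.0151e-05
ts2_new = 10.17 min

10.17 min


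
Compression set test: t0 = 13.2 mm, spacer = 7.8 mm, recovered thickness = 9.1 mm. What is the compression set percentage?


CS = (t0 - recovered) / (t0 - ts) * 100
= (13.2 - 9.1) / (13.2 - 7.8) * 100
= 4.1 / 5.4 * 100
= 75.9%

75.9%


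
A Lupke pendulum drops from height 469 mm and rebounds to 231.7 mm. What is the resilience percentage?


Resilience = h_rebound / h_drop * 100
= 231.7 / 469 * 100
= 49.4%

49.4%


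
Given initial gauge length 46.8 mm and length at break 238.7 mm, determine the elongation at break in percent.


Elongation = (Lf - L0) / L0 * 100
= (238.7 - 46.8) / 46.8 * 100
= 191.9 / 46.8 * 100
= 410.0%

410.0%


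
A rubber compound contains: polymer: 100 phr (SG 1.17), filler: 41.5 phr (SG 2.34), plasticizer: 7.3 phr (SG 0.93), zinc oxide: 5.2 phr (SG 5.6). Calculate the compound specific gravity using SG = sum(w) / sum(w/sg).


Sum of weights = 154.0
Volume contributions:
  polymer: 100/1.17 = 85.4701
  filler: 41.5/2.34 = 17.7350
  plasticizer: 7.3/0.93 = 7.8495
  zinc oxide: 5.2/5.6 = 0.9286
Sum of volumes = 111.9832
SG = 154.0 / 111.9832 = 1.375

SG = 1.375


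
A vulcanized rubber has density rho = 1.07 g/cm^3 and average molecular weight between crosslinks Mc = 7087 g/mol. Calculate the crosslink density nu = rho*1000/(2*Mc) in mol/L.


nu = rho * 1000 / (2 * Mc)
nu = 1.07 * 1000 / (2 * 7087)
nu = 1070.0 / 14174
nu = 0.0755 mol/L

0.0755 mol/L


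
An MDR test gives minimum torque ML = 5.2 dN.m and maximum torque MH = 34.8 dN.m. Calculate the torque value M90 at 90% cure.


M90 = ML + 0.9 * (MH - ML)
M90 = 5.2 + 0.9 * (34.8 - 5.2)
M90 = 5.2 + 0.9 * 29.6
M90 = 31.84 dN.m

31.84 dN.m


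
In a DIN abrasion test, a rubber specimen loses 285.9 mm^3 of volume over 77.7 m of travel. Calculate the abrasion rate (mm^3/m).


Rate = volume_loss / distance
= 285.9 / 77.7
= 3.68 mm^3/m

3.68 mm^3/m


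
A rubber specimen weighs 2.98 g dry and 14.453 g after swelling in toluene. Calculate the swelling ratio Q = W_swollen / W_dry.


Q = W_swollen / W_dry
Q = 14.453 / 2.98
Q = 4.85

Q = 4.85


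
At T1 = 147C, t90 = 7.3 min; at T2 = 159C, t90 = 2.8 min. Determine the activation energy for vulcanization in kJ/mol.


T1 = 420.15 K, T2 = 432.15 K
1/T1 - 1/T2 = 6.6091e-05
ln(t1/t2) = ln(7.3/2.8) = 0.9583
Ea = 8.314 * 0.9583 / 6.6091e-05 = 120544.8670 J/mol
Ea = 120.54 kJ/mol

120.54 kJ/mol


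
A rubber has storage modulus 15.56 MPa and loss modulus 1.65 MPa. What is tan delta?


tan delta = E'' / E'
= 1.65 / 15.56
= 0.106

tan delta = 0.106


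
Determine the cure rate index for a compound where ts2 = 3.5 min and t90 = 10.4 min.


CRI = 100 / (t90 - ts2)
= 100 / (10.4 - 3.5)
= 100 / 6.9
= 14.49 min^-1

14.49 min^-1


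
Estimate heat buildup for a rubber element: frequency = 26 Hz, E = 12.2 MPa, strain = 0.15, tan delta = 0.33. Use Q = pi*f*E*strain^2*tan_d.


Q = pi * f * E * strain^2 * tan_d
= pi * 26 * 12.2 * 0.15^2 * 0.33
= pi * 26 * 12.2 * 0.0225 * 0.33
= 7.3991

Q = 7.3991


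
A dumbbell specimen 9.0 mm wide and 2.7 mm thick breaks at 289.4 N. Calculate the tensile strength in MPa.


Area = width * thickness = 9.0 * 2.7 = 24.3 mm^2
TS = force / area = 289.4 / 24.3 = 11.91 MPa

11.91 MPa


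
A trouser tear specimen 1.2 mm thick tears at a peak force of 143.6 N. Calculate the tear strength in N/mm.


Tear strength = force / thickness
= 143.6 / 1.2
= 119.67 N/mm

119.67 N/mm


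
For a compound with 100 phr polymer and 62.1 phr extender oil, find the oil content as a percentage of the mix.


Oil % = oil / (100 + oil) * 100
= 62.1 / (100 + 62.1) * 100
= 62.1 / 162.1 * 100
= 38.31%

38.31%


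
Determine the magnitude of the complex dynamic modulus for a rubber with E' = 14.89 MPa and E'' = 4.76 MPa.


|E*| = sqrt(E'^2 + E''^2)
= sqrt(14.89^2 + 4.76^2)
= sqrt(221.7121 + 22.6576)
= 15.632 MPa

15.632 MPa


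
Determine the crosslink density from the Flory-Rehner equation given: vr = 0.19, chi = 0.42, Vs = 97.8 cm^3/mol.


ln(1 - vr) = ln(1 - 0.19) = -0.2107
Numerator = -((-0.2107) + 0.19 + 0.42 * 0.19^2) = 0.0056
Denominator = 97.8 * (0.19^(1/3) - 0.19/2) = 46.9332
nu = 0.0056 / 46.9332 = 1.1845e-04 mol/cm^3

1.1845e-04 mol/cm^3


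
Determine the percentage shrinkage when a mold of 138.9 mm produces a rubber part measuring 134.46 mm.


Shrinkage = (mold - part) / mold * 100
= (138.9 - 134.46) / 138.9 * 100
= 4.44 / 138.9 * 100
= 3.2%

3.2%


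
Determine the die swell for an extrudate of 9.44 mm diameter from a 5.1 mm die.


Die swell ratio = D_extrudate / D_die
= 9.44 / 5.1
= 1.851

Die swell = 1.851


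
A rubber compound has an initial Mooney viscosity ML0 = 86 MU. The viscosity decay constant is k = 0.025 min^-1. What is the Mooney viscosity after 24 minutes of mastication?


ML = ML0 * exp(-k * t)
ML = 86 * exp(-0.025 * 24)
ML = 86 * 0.5488
ML = 47.2 MU

47.2 MU


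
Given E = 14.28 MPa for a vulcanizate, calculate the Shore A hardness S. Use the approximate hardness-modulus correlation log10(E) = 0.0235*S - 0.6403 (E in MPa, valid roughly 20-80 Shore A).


log10(E) = 0.0235*S - 0.6403  =>  S = (log10(E) + 0.6403) / 0.0235
log10(14.28) = 1.154728
S = (1.154728 + 0.6403) / 0.0235 = 1.795028 / 0.0235
S = 76.4

Shore A = 76.4
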